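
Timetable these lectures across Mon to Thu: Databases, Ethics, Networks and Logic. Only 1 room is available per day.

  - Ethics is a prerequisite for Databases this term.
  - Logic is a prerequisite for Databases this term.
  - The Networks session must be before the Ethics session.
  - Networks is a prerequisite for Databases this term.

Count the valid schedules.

Enumerating: Databases in Thu; Logic in Wed; Ethics in Tue; Networks in Mon | Logic in Tue, Ethics in Wed, Networks in Mon, Databases in Thu | Networks -> Tue; Ethics -> Wed; Databases -> Thu; Logic -> Mon.

3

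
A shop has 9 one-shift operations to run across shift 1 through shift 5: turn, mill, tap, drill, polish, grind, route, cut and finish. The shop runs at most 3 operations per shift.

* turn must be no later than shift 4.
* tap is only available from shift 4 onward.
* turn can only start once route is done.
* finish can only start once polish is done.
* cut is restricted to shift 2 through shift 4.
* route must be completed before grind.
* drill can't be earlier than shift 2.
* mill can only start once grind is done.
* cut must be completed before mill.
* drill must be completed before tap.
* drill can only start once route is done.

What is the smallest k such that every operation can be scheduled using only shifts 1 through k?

The precedence chain requires at least 3 distinct shifts.
With at most 3 per shift and 9 operations, at least 3 shifts are needed.
tap can't be placed before shift 4, so the schedule must run through at least shift 4.
4 works (last occupied shift: shift 4): for example grind=shift 2; drill=shift 2; cut=shift 2; tap=shift 4; turn=shift 3; mill=shift 3; route=shift 1; finish=shift 3; polish=shift 1.

4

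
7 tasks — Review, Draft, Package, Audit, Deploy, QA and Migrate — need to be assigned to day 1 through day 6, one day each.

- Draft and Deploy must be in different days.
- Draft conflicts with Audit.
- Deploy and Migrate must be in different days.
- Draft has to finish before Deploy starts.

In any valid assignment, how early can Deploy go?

day 2

Precedence pushes Deploy to at least day 2.
Deploy at day 2 is achievable: Package=day 1, Review=day 1, Draft=day 1, QA=day 1, Migrate=day 1, Audit=day 2, Deploy=day 2.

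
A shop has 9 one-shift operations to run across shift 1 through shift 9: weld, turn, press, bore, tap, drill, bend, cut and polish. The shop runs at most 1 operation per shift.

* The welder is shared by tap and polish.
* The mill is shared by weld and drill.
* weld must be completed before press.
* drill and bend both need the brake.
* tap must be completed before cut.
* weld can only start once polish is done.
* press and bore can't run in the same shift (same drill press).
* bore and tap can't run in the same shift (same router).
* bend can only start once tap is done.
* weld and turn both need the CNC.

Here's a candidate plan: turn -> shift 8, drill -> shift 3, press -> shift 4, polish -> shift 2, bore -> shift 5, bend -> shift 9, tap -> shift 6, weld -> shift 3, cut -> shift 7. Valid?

tap must be completed before cut — holds.
weld must be completed before press — holds.
bore and tap can't run in the same shift (same router) — holds.
The welder is shared by tap and polish — holds.
press and bore can't run in the same shift (same drill press) — holds.
The shop runs at most 1 operation per shift — violated.
drill and bend both need the brake — holds.
weld and turn both need the CNC — holds.
bend can only start once tap is done — holds.
weld can only start once polish is done — holds.
The mill is shared by weld and drill — violated.

No. The mill is shared by weld and drill is not satisfied.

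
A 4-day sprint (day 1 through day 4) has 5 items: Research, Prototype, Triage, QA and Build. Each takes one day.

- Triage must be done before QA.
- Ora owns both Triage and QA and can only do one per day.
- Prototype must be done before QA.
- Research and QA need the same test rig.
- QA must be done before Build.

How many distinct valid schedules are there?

Splitting on Research: it can be day 1 (6), day 2 (4), day 3 (2), day 4 (6). Listing each branch's schedules as (Prototype, Triage, QA, Build) by day number:
Research=day 1: (1,1,2,3) (1,1,2,4) (1,1,3,4) (1,2,3,4) (2,1,3,4) (2,2,3,4) — 6.
Research=day 2: (1,1,3,4) (1,2,3,4) (2,1,3,4) (2,2,3,4) — 4.
Research=day 3: (1,1,2,3) (1,1,2,4) — 2.
Research=day 4: (1,1,2,3) (1,1,2,4) (1,1,3,4) (1,2,3,4) (2,1,3,4) (2,2,3,4) — 6.
Summing: 6 + 4 + 2 + 6 = 18.

18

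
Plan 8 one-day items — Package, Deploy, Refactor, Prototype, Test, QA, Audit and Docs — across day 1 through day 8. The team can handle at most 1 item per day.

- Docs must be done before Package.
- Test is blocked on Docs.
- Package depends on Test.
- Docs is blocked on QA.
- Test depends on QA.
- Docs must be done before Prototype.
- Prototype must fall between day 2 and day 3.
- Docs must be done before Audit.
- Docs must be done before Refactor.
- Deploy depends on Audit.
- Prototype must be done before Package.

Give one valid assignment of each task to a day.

Deploy in day 7, Test in day 4, Prototype in day 3, QA in day 1, Audit in day 6, Package in day 5, Refactor in day 8, Docs in day 2

Checking: Docs(day 2) before Prototype(day 3); QA(day 1) before Test(day 4); Docs(day 2) before Audit(day 6); QA(day 1) before Docs(day 2); Docs(day 2) before Refactor(day 8); Docs(day 2) before Package(day 5); Audit(day 6) before Deploy(day 7); Test(day 4) before Package(day 5); Docs(day 2) before Test(day 4); Prototype(day 3) before Package(day 5); Prototype=day 3 in [day 2,day 3]; max 1 per day (cap 1).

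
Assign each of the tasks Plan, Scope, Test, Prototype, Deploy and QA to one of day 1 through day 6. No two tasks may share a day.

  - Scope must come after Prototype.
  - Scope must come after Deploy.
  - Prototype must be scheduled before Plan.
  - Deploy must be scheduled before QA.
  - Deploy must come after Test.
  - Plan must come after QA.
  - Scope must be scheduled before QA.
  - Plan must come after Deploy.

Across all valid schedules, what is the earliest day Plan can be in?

Precedence pushes Plan to at least day 5.
Plan at day 6 is achievable: QA -> day 5, Prototype -> day 3, Plan -> day 6, Deploy -> day 2, Test -> day 1, Scope -> day 4.
Nothing earlier works — the capacity limit rule out every day before day 6.

day 6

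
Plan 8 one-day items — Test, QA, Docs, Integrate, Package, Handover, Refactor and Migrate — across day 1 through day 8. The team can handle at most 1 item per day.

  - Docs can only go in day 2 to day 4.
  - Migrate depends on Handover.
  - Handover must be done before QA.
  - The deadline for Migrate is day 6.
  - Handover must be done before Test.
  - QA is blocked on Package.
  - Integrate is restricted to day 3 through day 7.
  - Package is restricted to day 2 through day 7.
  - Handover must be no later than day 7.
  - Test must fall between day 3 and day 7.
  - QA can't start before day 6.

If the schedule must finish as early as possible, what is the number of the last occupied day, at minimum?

The precedence chain requires at least 2 distinct days.
With at most 1 per day and 8 tasks, at least 8 days are needed.
QA can't be placed before day 6, so the schedule must run through at least day 6.
8 works (last occupied day: day 8): for example Test=day 3; Refactor=day 8; Integrate=day 7; Docs=day 2; Handover=day 1; Package=day 4; QA=day 6; Migrate=day 5.

day 8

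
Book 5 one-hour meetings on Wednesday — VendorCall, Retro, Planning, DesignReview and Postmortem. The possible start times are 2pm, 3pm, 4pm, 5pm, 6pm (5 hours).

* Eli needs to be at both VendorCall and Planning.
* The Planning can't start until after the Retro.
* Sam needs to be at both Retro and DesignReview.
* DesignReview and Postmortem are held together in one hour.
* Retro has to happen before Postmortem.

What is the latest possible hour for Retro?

5pm

Downstream work caps Retro at 5pm.
Retro at 5pm is achievable: Postmortem in 6pm; DesignReview in 6pm; Retro in 5pm; Planning in 6pm; VendorCall in 2pm.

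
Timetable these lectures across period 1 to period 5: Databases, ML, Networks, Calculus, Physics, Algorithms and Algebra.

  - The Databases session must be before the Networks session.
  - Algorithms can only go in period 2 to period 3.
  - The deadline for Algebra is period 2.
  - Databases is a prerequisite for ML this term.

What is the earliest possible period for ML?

Precedence pushes ML to at least period 2.
ML at period 2 is achievable: Databases in period 1; Physics in period 1; Networks in period 2; Calculus in period 1; Algorithms in period 2; Algebra in period 1; ML in period 2.

period 2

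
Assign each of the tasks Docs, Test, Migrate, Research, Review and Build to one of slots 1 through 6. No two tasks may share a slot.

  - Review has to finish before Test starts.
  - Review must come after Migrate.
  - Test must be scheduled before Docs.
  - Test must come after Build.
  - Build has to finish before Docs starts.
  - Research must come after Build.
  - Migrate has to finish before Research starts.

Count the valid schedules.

Splitting on Docs: it can be 5 (3), 6 (8). Listing each branch's schedules as (Test, Migrate, Research, Review, Build):
Docs=5: (4,1,6,2,3) (4,1,6,3,2) (4,2,6,3,1) — 3.
Docs=6: (4,1,5,2,3) (4,1,5,3,2) (4,2,5,3,1) (5,1,3,4,2) (5,1,4,2,3) (5,1,4,3,2) (5,2,3,4,1) (5,2,4,3,1) — 8.
Summing: 3 + 8 = 11.

11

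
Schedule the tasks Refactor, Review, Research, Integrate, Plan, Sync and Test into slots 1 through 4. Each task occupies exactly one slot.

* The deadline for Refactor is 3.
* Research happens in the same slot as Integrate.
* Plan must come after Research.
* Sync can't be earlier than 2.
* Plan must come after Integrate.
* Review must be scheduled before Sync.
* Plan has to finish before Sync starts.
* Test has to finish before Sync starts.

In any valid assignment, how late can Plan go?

Precedence pushes Plan to at least 2; downstream work caps Plan at 3.
Plan at 3 is achievable: Review in 1, Test in 1, Research in 1, Plan in 3, Integrate in 1, Refactor in 1, Sync in 4.

3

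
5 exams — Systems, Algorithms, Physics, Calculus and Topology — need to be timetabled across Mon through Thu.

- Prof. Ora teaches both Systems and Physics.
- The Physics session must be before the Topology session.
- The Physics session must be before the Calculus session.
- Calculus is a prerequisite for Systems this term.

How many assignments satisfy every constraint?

Splitting on Systems: it can be Wed (12), Thu (32). Listing each branch's schedules as (Algorithms, Physics, Calculus, Topology):
Systems=Wed: (Mon,Mon,Tue,Tue) (Mon,Mon,Tue,Wed) (Mon,Mon,Tue,Thu) (Tue,Mon,Tue,Tue) (Tue,Mon,Tue,Wed) (Tue,Mon,Tue,Thu) (Wed,Mon,Tue,Tue) (Wed,Mon,Tue,Wed) (Wed,Mon,Tue,Thu) (Thu,Mon,Tue,Tue) (Thu,Mon,Tue,Wed) (Thu,Mon,Tue,Thu) — 12.
Systems=Thu: (Mon,Mon,Tue,Tue) (Mon,Mon,Tue,Wed) (Mon,Mon,Tue,Thu) (Mon,Mon,Wed,Tue) (Mon,Mon,Wed,Wed) (Mon,Mon,Wed,Thu) (Mon,Tue,Wed,Wed) (Mon,Tue,Wed,Thu) (Tue,Mon,Tue,Tue) (Tue,Mon,Tue,Wed) (Tue,Mon,Tue,Thu) (Tue,Mon,Wed,Tue) (Tue,Mon,Wed,Wed) (Tue,Mon,Wed,Thu) (Tue,Tue,Wed,Wed) (Tue,Tue,Wed,Thu) (Wed,Mon,Tue,Tue) (Wed,Mon,Tue,Wed) (Wed,Mon,Tue,Thu) (Wed,Mon,Wed,Tue) (Wed,Mon,Wed,Wed) (Wed,Mon,Wed,Thu) (Wed,Tue,Wed,Wed) (Wed,Tue,Wed,Thu) (Thu,Mon,Tue,Tue) (Thu,Mon,Tue,Wed) (Thu,Mon,Tue,Thu) (Thu,Mon,Wed,Tue) (Thu,Mon,Wed,Wed) (Thu,Mon,Wed,Thu) (Thu,Tue,Wed,Wed) (Thu,Tue,Wed,Thu) — 32.
Summing: 12 + 32 = 44.

44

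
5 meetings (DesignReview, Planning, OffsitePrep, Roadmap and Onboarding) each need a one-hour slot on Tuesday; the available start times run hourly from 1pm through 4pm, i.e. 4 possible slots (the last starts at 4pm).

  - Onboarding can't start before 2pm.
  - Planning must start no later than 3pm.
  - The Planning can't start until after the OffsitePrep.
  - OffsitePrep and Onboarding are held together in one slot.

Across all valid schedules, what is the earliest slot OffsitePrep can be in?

OffsitePrep must be in the same slot as Onboarding, which can't be before 2pm, so OffsitePrep is at least 2pm; downstream work caps OffsitePrep at 2pm.
OffsitePrep at 2pm is achievable: Roadmap in 1pm, Planning in 3pm, OffsitePrep in 2pm, Onboarding in 2pm, DesignReview in 1pm.

2pm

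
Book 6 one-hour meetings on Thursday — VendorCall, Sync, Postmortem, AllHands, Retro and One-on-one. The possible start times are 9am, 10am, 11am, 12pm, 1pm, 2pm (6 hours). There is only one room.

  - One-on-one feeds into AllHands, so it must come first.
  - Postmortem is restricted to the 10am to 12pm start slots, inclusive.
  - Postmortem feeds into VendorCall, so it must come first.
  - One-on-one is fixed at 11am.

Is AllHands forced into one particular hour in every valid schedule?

No

AllHands can be 12pm (e.g. Retro -> 2pm, AllHands -> 12pm, VendorCall -> 1pm, Postmortem -> 10am, Sync -> 9am, One-on-one -> 11am) or 1pm (e.g. AllHands=1pm; Retro=2pm; VendorCall=12pm; One-on-one=11am; Sync=9am; Postmortem=10am).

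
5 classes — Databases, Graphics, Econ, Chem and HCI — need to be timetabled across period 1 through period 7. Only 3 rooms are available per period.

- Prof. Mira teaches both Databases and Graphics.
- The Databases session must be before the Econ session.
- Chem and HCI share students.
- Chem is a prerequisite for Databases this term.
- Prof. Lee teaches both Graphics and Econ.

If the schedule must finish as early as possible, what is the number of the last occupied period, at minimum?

3

The precedence chain requires at least 3 distinct periods.
With at most 3 per period and 5 classes, at least 2 periods are needed.
3 works (last occupied period: period 3): for example Econ in period 3, Databases in period 2, Graphics in period 1, HCI in period 2, Chem in period 1.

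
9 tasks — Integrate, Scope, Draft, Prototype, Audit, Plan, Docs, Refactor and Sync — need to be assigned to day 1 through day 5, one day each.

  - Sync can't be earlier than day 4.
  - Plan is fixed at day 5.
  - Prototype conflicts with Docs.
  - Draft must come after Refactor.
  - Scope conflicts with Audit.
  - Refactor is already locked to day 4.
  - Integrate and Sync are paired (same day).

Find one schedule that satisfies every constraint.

Docs=day 2; Refactor=day 4; Audit=day 2; Sync=day 4; Plan=day 5; Integrate=day 4; Draft=day 5; Scope=day 1; Prototype=day 1

Checking: Refactor(day 4) before Draft(day 5); Scope(day 1) != Audit(day 2); Prototype(day 1) != Docs(day 2); Integrate = Sync = day 4; Sync=day 4 in [day 4,day 5]; Refactor=day 4 in [day 4,day 4]; Plan=day 5 in [day 5,day 5].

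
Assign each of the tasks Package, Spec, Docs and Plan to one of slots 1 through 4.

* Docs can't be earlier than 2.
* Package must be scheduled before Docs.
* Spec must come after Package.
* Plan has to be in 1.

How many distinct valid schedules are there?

14

Splitting on Package: it can be 1 (9), 2 (4), 3 (1). Listing each branch's schedules as (Spec, Docs, Plan):
Package=1: (2,2,1) (2,3,1) (2,4,1) (3,2,1) (3,3,1) (3,4,1) (4,2,1) (4,3,1) (4,4,1) — 9.
Package=2: (3,3,1) (3,4,1) (4,3,1) (4,4,1) — 4.
Package=3: (4,4,1) — 1.
Summing: 9 + 4 + 1 = 14.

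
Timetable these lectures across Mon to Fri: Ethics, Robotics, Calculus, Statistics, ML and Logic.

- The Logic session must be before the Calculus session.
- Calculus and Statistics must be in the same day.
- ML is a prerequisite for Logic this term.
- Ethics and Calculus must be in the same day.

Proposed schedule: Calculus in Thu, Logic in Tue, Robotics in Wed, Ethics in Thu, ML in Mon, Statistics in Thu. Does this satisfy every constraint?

Valid

ML is a prerequisite for Logic this term — holds.
The Logic session must be before the Calculus session — holds.
Ethics and Calculus must be in the same day — holds.
Calculus and Statistics must be in the same day — holds.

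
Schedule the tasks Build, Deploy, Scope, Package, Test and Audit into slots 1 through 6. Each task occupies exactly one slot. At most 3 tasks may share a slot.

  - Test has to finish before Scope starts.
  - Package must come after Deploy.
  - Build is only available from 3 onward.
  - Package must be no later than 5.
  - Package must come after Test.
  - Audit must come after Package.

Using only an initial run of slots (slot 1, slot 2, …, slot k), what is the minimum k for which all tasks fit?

The precedence chain requires at least 3 distinct slots.
With at most 3 per slot and 6 tasks, at least 2 slots are needed.
3 works (last occupied slot: 3): for example Build -> 3; Package -> 2; Test -> 1; Deploy -> 1; Scope -> 2; Audit -> 3.

3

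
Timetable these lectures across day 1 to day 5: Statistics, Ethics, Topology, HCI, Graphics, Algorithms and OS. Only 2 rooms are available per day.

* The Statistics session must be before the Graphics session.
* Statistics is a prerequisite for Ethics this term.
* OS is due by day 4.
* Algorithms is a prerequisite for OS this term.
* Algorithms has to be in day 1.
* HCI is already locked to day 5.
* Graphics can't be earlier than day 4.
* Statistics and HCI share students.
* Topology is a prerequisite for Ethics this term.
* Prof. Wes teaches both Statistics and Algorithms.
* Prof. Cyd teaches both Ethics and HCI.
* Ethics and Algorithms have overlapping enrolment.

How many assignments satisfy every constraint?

Splitting on Statistics: it can be day 2 (23), day 3 (13). Listing each branch's schedules as (Ethics, Topology, HCI, Graphics, Algorithms, OS) by day number:
Statistics=day 2: (3,1,5,4,1,2) (3,1,5,4,1,3) (3,1,5,4,1,4) (3,1,5,5,1,2) (3,1,5,5,1,3) (3,1,5,5,1,4) (3,2,5,4,1,3) (3,2,5,4,1,4) (3,2,5,5,1,3) (3,2,5,5,1,4) (4,1,5,4,1,2) (4,1,5,4,1,3) (4,1,5,5,1,2) (4,1,5,5,1,3) (4,1,5,5,1,4) (4,2,5,4,1,3) (4,2,5,5,1,3) (4,2,5,5,1,4) (4,3,5,4,1,2) (4,3,5,4,1,3) (4,3,5,5,1,2) (4,3,5,5,1,3) (4,3,5,5,1,4) — 23.
Statistics=day 3: (4,1,5,4,1,2) (4,1,5,4,1,3) (4,1,5,5,1,2) (4,1,5,5,1,3) (4,1,5,5,1,4) (4,2,5,4,1,2) (4,2,5,4,1,3) (4,2,5,5,1,2) (4,2,5,5,1,3) (4,2,5,5,1,4) (4,3,5,4,1,2) (4,3,5,5,1,2) (4,3,5,5,1,4) — 13.
Summing: 23 + 13 = 36.

36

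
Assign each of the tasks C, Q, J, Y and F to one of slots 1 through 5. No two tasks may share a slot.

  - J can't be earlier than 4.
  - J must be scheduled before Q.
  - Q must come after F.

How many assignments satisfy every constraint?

Splitting on C: it can be 1 (2), 2 (2), 3 (2). Listing each branch's schedules as (Q, J, Y, F):
C=1: (5,4,2,3) (5,4,3,2) — 2.
C=2: (5,4,1,3) (5,4,3,1) — 2.
C=3: (5,4,1,2) (5,4,2,1) — 2.
Summing: 2 + 2 + 2 = 6.

6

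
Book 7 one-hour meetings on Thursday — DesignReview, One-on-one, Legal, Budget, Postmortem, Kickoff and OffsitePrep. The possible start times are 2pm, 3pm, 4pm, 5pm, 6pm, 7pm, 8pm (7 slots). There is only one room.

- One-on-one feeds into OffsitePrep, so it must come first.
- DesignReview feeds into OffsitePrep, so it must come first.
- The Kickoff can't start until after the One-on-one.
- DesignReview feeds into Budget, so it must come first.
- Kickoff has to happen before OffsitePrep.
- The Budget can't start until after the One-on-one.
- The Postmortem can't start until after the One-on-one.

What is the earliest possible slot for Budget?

4pm

Precedence pushes Budget to at least 3pm.
Budget at 4pm is achievable: Legal=8pm; Budget=4pm; OffsitePrep=6pm; Kickoff=5pm; One-on-one=2pm; Postmortem=7pm; DesignReview=3pm.
Nothing earlier works — the capacity limit rule out every slot before 4pm.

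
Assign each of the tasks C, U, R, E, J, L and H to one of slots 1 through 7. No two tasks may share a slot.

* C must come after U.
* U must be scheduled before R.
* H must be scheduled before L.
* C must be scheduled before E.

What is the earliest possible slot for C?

2

Precedence pushes C to at least 2; downstream work caps C at 6.
C at 2 is achievable: L=6, U=1, H=5, R=3, C=2, J=7, E=4.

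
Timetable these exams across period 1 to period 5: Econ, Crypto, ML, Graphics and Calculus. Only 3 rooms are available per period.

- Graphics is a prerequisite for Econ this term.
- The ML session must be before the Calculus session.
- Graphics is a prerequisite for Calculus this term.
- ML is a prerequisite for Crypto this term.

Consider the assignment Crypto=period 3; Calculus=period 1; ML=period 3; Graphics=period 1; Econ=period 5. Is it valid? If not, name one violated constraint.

The ML session must be before the Calculus session — violated.
Graphics is a prerequisite for Calculus this term — violated.
Graphics is a prerequisite for Econ this term — holds.
Only 3 rooms are available per period — holds.
ML is a prerequisite for Crypto this term — violated.

No — it violates: The ML session must be before the Calculus session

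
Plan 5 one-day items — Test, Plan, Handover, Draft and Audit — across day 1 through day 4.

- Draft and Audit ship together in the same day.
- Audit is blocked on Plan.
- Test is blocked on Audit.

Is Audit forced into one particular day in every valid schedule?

No

Audit can be day 2 (e.g. Audit in day 2, Test in day 3, Handover in day 1, Draft in day 2, Plan in day 1) or day 3 (e.g. Plan in day 1, Handover in day 1, Draft in day 3, Audit in day 3, Test in day 4).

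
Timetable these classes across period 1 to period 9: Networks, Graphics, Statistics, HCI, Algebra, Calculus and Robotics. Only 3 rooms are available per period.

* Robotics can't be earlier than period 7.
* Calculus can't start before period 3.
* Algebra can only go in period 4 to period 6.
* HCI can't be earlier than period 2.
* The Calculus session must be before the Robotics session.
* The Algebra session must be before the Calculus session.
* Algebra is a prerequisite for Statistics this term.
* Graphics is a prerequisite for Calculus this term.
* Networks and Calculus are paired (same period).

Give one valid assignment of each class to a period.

Networks=period 5, Calculus=period 5, HCI=period 2, Graphics=period 1, Algebra=period 4, Robotics=period 7, Statistics=period 5

Checking: Algebra(period 4) before Calculus(period 5); Algebra(period 4) before Statistics(period 5); Calculus(period 5) before Robotics(period 7); Graphics(period 1) before Calculus(period 5); Networks = Calculus = period 5; Calculus=period 5 in [period 3,period 9]; HCI=period 2 in [period 2,period 9]; Robotics=period 7 in [period 7,period 9]; Algebra=period 4 in [period 4,period 6]; max 3 per period (cap 3).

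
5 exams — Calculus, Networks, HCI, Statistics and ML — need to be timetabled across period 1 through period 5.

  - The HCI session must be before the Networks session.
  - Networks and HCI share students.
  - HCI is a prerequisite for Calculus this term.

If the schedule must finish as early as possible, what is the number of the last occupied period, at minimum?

2

The precedence chain requires at least 2 distinct periods.
2 works (last occupied period: period 2): for example Statistics in period 1, Calculus in period 2, ML in period 1, Networks in period 2, HCI in period 1.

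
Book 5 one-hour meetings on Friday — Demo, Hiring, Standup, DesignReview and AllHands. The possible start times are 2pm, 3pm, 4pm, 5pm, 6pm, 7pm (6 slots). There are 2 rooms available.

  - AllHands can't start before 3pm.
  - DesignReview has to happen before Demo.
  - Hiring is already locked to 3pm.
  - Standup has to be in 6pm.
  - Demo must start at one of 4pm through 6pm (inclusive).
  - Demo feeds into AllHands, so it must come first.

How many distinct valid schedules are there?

Splitting on Demo: it can be 4pm (6), 5pm (6), 6pm (4). Listing each branch's schedules as (Hiring, Standup, DesignReview, AllHands):
Demo=4pm: (3pm,6pm,2pm,5pm) (3pm,6pm,2pm,6pm) (3pm,6pm,2pm,7pm) (3pm,6pm,3pm,5pm) (3pm,6pm,3pm,6pm) (3pm,6pm,3pm,7pm) — 6.
Demo=5pm: (3pm,6pm,2pm,6pm) (3pm,6pm,2pm,7pm) (3pm,6pm,3pm,6pm) (3pm,6pm,3pm,7pm) (3pm,6pm,4pm,6pm) (3pm,6pm,4pm,7pm) — 6.
Demo=6pm: (3pm,6pm,2pm,7pm) (3pm,6pm,3pm,7pm) (3pm,6pm,4pm,7pm) (3pm,6pm,5pm,7pm) — 4.
Summing: 6 + 6 + 4 = 16.

16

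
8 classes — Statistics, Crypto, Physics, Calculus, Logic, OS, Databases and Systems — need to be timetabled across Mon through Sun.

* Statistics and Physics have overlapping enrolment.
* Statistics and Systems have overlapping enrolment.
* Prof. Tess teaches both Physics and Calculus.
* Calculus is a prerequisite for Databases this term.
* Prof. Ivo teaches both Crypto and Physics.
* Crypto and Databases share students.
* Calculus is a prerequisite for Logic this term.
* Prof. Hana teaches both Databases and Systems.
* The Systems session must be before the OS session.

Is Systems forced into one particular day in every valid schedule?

Systems can be Mon (e.g. Databases -> Tue; Calculus -> Mon; Logic -> Tue; Physics -> Wed; Statistics -> Tue; OS -> Tue; Systems -> Mon; Crypto -> Mon) or Tue (e.g. Physics -> Tue, Calculus -> Mon, Statistics -> Mon, Crypto -> Mon, Databases -> Wed, Systems -> Tue, Logic -> Tue, OS -> Wed).

No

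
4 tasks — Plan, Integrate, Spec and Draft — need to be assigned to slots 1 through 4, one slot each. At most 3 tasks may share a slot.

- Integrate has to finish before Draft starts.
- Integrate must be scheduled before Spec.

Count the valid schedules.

Splitting on Plan: it can be 1 (14), 2 (14), 3 (14), 4 (14). Listing each branch's schedules as (Integrate, Spec, Draft):
Plan=1: (1,2,2) (1,2,3) (1,2,4) (1,3,2) (1,3,3) (1,3,4) (1,4,2) (1,4,3) (1,4,4) (2,3,3) (2,3,4) (2,4,3) (2,4,4) (3,4,4) — 14.
Plan=2: (1,2,2) (1,2,3) (1,2,4) (1,3,2) (1,3,3) (1,3,4) (1,4,2) (1,4,3) (1,4,4) (2,3,3) (2,3,4) (2,4,3) (2,4,4) (3,4,4) — 14.
Plan=3: (1,2,2) (1,2,3) (1,2,4) (1,3,2) (1,3,3) (1,3,4) (1,4,2) (1,4,3) (1,4,4) (2,3,3) (2,3,4) (2,4,3) (2,4,4) (3,4,4) — 14.
Plan=4: (1,2,2) (1,2,3) (1,2,4) (1,3,2) (1,3,3) (1,3,4) (1,4,2) (1,4,3) (1,4,4) (2,3,3) (2,3,4) (2,4,3) (2,4,4) (3,4,4) — 14.
Summing: 14 + 14 + 14 + 14 = 56.

56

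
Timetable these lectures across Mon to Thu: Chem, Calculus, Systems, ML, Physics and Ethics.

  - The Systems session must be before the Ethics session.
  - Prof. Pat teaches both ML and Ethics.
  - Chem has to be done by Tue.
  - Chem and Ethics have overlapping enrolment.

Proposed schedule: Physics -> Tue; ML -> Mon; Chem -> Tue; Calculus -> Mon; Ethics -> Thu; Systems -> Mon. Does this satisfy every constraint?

The Systems session must be before the Ethics session — holds.
Chem has to be done by Tue — holds.
Chem and Ethics have overlapping enrolment — holds.
Prof. Pat teaches both ML and Ethics — holds.

Valid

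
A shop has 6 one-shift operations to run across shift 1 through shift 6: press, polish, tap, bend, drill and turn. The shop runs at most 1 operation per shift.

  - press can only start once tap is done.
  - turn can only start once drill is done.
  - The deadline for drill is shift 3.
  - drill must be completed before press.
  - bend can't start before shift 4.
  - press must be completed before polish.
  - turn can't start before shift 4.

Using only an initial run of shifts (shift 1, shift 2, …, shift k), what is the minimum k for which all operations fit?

The precedence chain requires at least 3 distinct shifts.
With at most 1 per shift and 6 operations, at least 6 shifts are needed.
bend can't be placed before shift 4, so the schedule must run through at least shift 4.
6 works (last occupied shift: shift 6): for example turn=shift 4; polish=shift 6; press=shift 3; tap=shift 2; drill=shift 1; bend=shift 5.

6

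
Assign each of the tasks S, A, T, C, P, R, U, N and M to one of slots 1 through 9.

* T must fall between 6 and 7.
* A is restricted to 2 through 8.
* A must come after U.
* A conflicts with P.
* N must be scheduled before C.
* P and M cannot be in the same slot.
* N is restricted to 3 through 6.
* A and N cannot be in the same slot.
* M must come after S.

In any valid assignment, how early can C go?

Precedence pushes C to at least 4.
C at 4 is achievable: S -> 1; U -> 1; M -> 2; C -> 4; T -> 6; P -> 1; N -> 3; A -> 2; R -> 1.

4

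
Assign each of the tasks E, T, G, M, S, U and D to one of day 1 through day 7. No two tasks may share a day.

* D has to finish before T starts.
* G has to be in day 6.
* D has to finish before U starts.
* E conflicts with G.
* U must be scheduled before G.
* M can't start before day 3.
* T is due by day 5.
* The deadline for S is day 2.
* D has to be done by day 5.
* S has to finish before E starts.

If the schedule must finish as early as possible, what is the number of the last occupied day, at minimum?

The precedence chain requires at least 3 distinct days.
With at most 1 per day and 7 tasks, at least 7 days are needed.
G can't be placed before day 6, so the schedule must run through at least day 6.
7 works (last occupied day: day 7): for example E=day 7, T=day 3, U=day 5, S=day 1, G=day 6, M=day 4, D=day 2.

day 7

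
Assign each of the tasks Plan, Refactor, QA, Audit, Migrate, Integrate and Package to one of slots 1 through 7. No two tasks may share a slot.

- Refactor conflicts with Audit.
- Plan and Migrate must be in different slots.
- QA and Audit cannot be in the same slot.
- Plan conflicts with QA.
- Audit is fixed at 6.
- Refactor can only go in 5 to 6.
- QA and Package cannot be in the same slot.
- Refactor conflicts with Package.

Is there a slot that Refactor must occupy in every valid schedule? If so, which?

Refactor's window is 5–6.
Audit is fixed at 6, and Refactor can't share a slot with Audit.
So Refactor must be 5.

5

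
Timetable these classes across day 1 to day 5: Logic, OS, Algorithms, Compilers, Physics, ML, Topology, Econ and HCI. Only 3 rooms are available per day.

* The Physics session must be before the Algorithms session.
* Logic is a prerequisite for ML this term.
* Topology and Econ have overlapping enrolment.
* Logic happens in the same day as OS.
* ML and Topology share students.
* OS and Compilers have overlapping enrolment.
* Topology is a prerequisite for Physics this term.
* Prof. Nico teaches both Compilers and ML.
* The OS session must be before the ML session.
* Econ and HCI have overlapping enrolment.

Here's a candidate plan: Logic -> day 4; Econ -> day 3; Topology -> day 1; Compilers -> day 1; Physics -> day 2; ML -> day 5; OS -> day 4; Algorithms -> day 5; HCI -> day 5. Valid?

The OS session must be before the ML session — holds.
Topology is a prerequisite for Physics this term — holds.
Econ and HCI have overlapping enrolment — holds.
Prof. Nico teaches both Compilers and ML — holds.
Logic happens in the same day as OS — holds.
Topology and Econ have overlapping enrolment — holds.
Only 3 rooms are available per day — holds.
The Physics session must be before the Algorithms session — holds.
Logic is a prerequisite for ML this term — holds.
OS and Compilers have overlapping enrolment — holds.
ML and Topology share students — holds.

Yes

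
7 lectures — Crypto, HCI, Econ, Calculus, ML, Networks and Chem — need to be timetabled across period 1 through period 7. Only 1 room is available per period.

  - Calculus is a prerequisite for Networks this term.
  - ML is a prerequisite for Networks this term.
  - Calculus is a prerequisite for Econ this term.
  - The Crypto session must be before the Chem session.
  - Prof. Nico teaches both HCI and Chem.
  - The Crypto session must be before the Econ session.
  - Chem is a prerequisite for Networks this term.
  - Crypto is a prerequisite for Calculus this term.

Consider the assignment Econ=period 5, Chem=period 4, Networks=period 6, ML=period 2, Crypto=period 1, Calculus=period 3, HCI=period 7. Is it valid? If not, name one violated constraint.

Valid

Crypto is a prerequisite for Calculus this term — holds.
Prof. Nico teaches both HCI and Chem — holds.
Chem is a prerequisite for Networks this term — holds.
Only 1 room is available per period — holds.
ML is a prerequisite for Networks this term — holds.
Calculus is a prerequisite for Networks this term — holds.
Calculus is a prerequisite for Econ this term — holds.
The Crypto session must be before the Econ session — holds.
The Crypto session must be before the Chem session — holds.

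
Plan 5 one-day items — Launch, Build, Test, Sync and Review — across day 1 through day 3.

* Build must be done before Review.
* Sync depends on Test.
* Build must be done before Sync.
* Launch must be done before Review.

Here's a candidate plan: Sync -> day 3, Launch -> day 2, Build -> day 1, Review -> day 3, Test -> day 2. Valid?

Yes, all constraints hold

Launch must be done before Review — holds.
Build must be done before Sync — holds.
Build must be done before Review — holds.
Sync depends on Test — holds.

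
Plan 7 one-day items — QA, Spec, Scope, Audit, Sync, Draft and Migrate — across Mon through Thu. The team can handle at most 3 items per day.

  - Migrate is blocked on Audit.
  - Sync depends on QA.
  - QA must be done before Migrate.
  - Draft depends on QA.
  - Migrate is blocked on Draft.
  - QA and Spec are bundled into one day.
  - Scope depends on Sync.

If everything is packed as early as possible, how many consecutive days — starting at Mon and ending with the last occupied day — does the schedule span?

3

The precedence chain requires at least 3 distinct days.
With at most 3 per day and 7 work items, at least 3 days are needed.
3 works (last occupied day: Wed): for example Spec=Mon, Audit=Mon, Migrate=Wed, QA=Mon, Sync=Tue, Draft=Tue, Scope=Wed.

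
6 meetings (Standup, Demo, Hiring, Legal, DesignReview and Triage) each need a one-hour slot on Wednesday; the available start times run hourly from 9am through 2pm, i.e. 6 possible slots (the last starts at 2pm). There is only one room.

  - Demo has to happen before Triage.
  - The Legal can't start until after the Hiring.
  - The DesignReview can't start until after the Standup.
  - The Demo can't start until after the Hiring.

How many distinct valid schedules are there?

45

Splitting on Standup: it can be 9am (15), 10am (12), 11am (9), 12pm (6), 1pm (3). Listing each branch's schedules as (Demo, Hiring, Legal, DesignReview, Triage):
Standup=9am: (11am,10am,12pm,1pm,2pm) (11am,10am,12pm,2pm,1pm) (11am,10am,1pm,12pm,2pm) (11am,10am,1pm,2pm,12pm) (11am,10am,2pm,12pm,1pm) (11am,10am,2pm,1pm,12pm) (12pm,10am,11am,1pm,2pm) (12pm,10am,11am,2pm,1pm) (12pm,10am,1pm,11am,2pm) (12pm,10am,2pm,11am,1pm) (12pm,11am,1pm,10am,2pm) (12pm,11am,2pm,10am,1pm) (1pm,10am,11am,12pm,2pm) (1pm,10am,12pm,11am,2pm) (1pm,11am,12pm,10am,2pm) — 15.
Standup=10am: (11am,9am,12pm,1pm,2pm) (11am,9am,12pm,2pm,1pm) (11am,9am,1pm,12pm,2pm) (11am,9am,1pm,2pm,12pm) (11am,9am,2pm,12pm,1pm) (11am,9am,2pm,1pm,12pm) (12pm,9am,11am,1pm,2pm) (12pm,9am,11am,2pm,1pm) (12pm,9am,1pm,11am,2pm) (12pm,9am,2pm,11am,1pm) (1pm,9am,11am,12pm,2pm) (1pm,9am,12pm,11am,2pm) — 12.
Standup=11am: (10am,9am,12pm,1pm,2pm) (10am,9am,12pm,2pm,1pm) (10am,9am,1pm,12pm,2pm) (10am,9am,1pm,2pm,12pm) (10am,9am,2pm,12pm,1pm) (10am,9am,2pm,1pm,12pm) (12pm,9am,10am,1pm,2pm) (12pm,9am,10am,2pm,1pm) (1pm,9am,10am,12pm,2pm) — 9.
Standup=12pm: (10am,9am,11am,1pm,2pm) (10am,9am,11am,2pm,1pm) (10am,9am,1pm,2pm,11am) (10am,9am,2pm,1pm,11am) (11am,9am,10am,1pm,2pm) (11am,9am,10am,2pm,1pm) — 6.
Standup=1pm: (10am,9am,11am,2pm,12pm) (10am,9am,12pm,2pm,11am) (11am,9am,10am,2pm,12pm) — 3.
Summing: 15 + 12 + 9 + 6 + 3 = 45.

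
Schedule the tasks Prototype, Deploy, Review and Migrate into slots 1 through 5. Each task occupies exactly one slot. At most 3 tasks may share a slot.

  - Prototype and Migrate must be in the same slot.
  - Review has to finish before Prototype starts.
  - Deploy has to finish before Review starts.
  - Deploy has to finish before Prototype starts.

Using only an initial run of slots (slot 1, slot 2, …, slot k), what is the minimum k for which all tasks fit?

3

The precedence chain requires at least 3 distinct slots.
With at most 3 per slot and 4 tasks, at least 2 slots are needed.
3 works (last occupied slot: 3): for example Migrate in 3; Review in 2; Deploy in 1; Prototype in 3.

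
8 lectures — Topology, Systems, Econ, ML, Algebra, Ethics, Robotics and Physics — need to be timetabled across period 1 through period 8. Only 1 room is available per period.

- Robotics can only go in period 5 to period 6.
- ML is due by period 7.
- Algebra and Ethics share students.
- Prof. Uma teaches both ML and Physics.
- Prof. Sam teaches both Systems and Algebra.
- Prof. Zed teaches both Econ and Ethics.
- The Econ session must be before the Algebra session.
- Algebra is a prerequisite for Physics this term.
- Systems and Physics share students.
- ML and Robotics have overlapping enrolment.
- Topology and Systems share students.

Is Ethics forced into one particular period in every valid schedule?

Ethics can be period 1 (e.g. Physics in period 6; Systems in period 8; Econ in period 3; Topology in period 7; Ethics in period 1; Robotics in period 5; Algebra in period 4; ML in period 2) or period 2 (e.g. Econ in period 3; Topology in period 7; Algebra in period 4; Systems in period 8; Ethics in period 2; Robotics in period 5; ML in period 1; Physics in period 6).

No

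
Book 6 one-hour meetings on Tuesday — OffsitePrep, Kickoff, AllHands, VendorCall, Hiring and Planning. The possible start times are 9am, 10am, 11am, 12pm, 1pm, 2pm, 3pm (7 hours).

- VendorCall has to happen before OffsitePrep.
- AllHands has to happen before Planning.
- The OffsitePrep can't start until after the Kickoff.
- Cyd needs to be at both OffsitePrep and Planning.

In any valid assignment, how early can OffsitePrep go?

Precedence pushes OffsitePrep to at least 10am.
OffsitePrep at 10am is achievable: VendorCall in 9am, Hiring in 9am, OffsitePrep in 10am, Planning in 11am, Kickoff in 9am, AllHands in 9am.

10am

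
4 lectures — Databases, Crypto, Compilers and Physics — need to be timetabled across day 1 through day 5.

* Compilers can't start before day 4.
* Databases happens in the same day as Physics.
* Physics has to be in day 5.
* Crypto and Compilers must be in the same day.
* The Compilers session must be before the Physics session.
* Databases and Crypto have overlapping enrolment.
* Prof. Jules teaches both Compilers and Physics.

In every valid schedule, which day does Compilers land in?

Compilers's window is day 4–day 5.
Physics is fixed at day 5, and Compilers can't share a day with Physics.
So Compilers must be day 4.

day 4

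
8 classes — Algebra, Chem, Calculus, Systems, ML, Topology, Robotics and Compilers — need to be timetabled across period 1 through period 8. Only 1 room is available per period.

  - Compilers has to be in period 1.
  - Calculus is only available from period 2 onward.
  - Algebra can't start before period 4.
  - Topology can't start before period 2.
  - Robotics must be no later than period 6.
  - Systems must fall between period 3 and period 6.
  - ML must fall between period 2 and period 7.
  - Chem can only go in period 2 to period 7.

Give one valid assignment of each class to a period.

Algebra in period 4, Topology in period 8, Calculus in period 7, Chem in period 2, Systems in period 3, Robotics in period 6, ML in period 5, Compilers in period 1

Checking: Chem=period 2 in [period 2,period 7]; Topology=period 8 in [period 2,period 8]; Compilers=period 1 in [period 1,period 1]; Robotics=period 6 in [period 1,period 6]; ML=period 5 in [period 2,period 7]; Calculus=period 7 in [period 2,period 8]; Systems=period 3 in [period 3,period 6]; Algebra=period 4 in [period 4,period 8]; max 1 per period (cap 1).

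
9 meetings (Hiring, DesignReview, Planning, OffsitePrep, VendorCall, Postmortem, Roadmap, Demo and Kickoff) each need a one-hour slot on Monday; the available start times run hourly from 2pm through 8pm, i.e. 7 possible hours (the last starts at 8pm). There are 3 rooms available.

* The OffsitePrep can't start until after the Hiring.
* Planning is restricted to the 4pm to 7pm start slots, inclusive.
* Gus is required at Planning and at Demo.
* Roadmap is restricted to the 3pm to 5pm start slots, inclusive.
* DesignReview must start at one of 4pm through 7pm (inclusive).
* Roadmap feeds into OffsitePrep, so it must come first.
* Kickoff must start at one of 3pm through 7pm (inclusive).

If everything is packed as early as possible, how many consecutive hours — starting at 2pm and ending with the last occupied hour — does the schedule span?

The precedence chain requires at least 2 distinct hours.
With at most 3 per hour and 9 meetings, at least 3 hours are needed.
DesignReview can't be placed before 4pm — that is hour 3 counting from 2pm — so the schedule must run through at least 3 hours.
3 works (last occupied hour: 4pm): for example DesignReview=4pm, VendorCall=2pm, Postmortem=2pm, Planning=4pm, OffsitePrep=4pm, Kickoff=3pm, Hiring=2pm, Roadmap=3pm, Demo=3pm.

3 hours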